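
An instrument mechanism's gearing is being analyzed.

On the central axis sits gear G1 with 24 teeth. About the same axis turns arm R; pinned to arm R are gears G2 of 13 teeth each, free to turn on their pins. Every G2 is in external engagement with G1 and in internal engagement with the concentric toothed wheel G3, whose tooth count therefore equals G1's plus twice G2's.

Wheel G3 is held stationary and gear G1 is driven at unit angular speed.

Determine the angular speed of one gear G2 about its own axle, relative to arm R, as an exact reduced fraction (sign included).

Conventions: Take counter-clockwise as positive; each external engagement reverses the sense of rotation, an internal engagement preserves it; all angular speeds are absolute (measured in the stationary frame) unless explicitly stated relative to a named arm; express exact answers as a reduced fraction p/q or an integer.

-600/481

planetary set (24T centre, 13T on arm, 50T internal) — Willis relation
ring teeth: 24 + 2·13 = 50
24(ω_sun−ω_arm) = −50(ω_ring−ω_arm),  ω_ring = 0, ω_sun = 1
24(1−ω_arm) = −50(0−ω_arm)  ⇒  74·ω_arm = 24  ⇒  ω_arm = 12/37
sun–planet mesh: 24·(1−12/37) = −13·(ω_p−ω_arm)  ⇒  ω_p−ω_arm = -600/481
exact speed ratio = -600/481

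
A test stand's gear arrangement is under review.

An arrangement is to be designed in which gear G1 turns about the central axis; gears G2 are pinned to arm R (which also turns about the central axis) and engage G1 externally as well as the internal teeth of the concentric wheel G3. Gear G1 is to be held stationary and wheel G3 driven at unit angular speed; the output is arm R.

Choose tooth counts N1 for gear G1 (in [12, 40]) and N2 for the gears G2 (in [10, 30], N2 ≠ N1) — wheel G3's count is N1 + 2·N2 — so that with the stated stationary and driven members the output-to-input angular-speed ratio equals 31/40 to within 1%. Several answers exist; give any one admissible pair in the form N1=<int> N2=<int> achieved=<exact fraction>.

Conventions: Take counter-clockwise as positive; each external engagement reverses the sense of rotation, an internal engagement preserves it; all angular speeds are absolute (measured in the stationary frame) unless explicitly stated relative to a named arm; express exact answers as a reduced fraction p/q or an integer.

planetary set to be sized for 31/40 (Willis relation)
Willis with ω_sun = 0: ω_arm/ω_ring = N3/(N1+N3); set equal to 31/40  ⇒  N3/N1 = (31/40)/(1 − 31/40) = 31/9
N3 = N1 + 2·N2  ⇒  N2/N1 = (N3/N1 − 1)/2 = (31/9 − 1)/2 = 11/9
smallest multiple with N1 ≥ 12 and N2 ≥ 10: k = 2  ⇒  N1 = 2·9 = 18, N2 = 2·11 = 22 (N1 ≤ 40, N2 ≤ 30, N2 ≠ N1 ✓), N3 = 18 + 2·22 = 62
check: N3/(N1+N3) with N1 = 18, N3 = 62 gives 31/40; |achieved − target| = 0 ≤ 31/4000 ✓

N1=18 N2=22 achieved=31/40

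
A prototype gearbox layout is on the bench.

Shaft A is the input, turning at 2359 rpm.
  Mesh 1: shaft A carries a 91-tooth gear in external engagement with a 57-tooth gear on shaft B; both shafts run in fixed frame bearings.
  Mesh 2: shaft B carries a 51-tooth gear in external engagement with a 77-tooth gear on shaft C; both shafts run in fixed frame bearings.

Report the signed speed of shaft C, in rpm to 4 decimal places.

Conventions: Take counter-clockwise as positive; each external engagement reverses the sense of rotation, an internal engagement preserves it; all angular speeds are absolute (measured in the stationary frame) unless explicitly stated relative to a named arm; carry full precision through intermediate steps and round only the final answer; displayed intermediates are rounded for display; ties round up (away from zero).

class = fixed-axis compound train [2 meshes; 2 ratios multiply, 2 sense flips]
mesh 1 [91T→57T]: ω = 2359.0000×91/57 = 3766.1228 rpm, sense flips to −
mesh 2 [51T→77T]: ω = 3766.1228×51/77 = 2494.4450 rpm, sense flips to +
signed output speed = +2494.4450 rpm

+2494.4450 rpm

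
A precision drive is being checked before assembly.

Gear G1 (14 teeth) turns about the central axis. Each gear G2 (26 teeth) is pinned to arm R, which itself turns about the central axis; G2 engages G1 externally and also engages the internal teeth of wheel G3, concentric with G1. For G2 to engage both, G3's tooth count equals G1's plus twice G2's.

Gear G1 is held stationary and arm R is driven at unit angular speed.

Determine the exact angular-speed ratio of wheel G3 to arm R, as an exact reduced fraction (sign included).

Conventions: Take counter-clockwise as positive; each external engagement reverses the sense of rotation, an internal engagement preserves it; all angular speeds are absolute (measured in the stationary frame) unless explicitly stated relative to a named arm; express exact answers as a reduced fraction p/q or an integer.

40/33

planetary set (14T centre, 26T on arm, 66T internal) — Willis relation
ring teeth: 14 + 2·26 = 66
14(ω_sun−ω_arm) = −66(ω_ring−ω_arm),  ω_sun = 0, ω_arm = 1
ω_ring = 1 − (14/66)(0−1) = 40/33
ω_out/ω_in = 40/33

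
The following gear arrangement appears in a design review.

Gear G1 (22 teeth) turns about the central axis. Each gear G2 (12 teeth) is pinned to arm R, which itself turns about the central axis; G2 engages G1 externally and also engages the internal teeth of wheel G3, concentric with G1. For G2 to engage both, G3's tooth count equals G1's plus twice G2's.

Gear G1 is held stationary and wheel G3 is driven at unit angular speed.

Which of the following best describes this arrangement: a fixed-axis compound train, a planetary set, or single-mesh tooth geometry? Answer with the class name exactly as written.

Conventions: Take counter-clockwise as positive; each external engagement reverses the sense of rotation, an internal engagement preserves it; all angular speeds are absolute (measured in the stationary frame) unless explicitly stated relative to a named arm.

planetary set

planetary set (22T centre, 12T on arm, 46T internal) — Willis relation
classification: planetary set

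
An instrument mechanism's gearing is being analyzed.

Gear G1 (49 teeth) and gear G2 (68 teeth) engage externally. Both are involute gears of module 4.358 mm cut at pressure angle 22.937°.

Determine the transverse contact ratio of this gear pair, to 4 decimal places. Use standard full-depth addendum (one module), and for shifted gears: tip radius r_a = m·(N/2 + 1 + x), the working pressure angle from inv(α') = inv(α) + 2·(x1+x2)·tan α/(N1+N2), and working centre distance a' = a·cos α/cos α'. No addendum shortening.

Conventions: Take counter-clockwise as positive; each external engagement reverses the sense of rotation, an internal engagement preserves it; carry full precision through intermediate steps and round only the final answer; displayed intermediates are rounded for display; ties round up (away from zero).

1.6320

class = single-mesh tooth geometry [involute pair 49T × 68T, m = 4.358]
base radii: r_b1 = 98.329036, r_b2 = 136.456622
tip radii: r_a1 = 111.129000, r_a2 = 152.530000
no profile shift: α' = α, a' = a
action lengths: √(r_a1²−r_b1²) = 51.778907, √(r_a2²−r_b2²) = 68.154172
base pitch p_b = π·m·cos α = 12.608562
CR = (51.778907 + 68.154172 − 254.943000·sin 22.93700°)/12.608562 = 1.631987
contact ratio ≈ 1.6320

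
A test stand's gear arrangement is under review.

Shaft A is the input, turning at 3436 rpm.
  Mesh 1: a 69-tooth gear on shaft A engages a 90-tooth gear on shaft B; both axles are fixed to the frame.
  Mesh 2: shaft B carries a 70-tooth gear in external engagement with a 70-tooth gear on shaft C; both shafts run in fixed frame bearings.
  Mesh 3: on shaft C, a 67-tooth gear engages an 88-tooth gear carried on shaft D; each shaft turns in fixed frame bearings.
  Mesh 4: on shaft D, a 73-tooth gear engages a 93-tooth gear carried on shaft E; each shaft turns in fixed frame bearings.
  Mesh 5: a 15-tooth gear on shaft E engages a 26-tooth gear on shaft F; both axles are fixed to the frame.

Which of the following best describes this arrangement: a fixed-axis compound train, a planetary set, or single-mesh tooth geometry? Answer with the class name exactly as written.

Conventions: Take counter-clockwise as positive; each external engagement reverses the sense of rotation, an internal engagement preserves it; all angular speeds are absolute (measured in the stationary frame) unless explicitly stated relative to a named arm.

class = fixed-axis compound train [5 meshes; 5 ratios multiply, 5 sense flips]
classification: fixed-axis compound train

fixed-axis compound train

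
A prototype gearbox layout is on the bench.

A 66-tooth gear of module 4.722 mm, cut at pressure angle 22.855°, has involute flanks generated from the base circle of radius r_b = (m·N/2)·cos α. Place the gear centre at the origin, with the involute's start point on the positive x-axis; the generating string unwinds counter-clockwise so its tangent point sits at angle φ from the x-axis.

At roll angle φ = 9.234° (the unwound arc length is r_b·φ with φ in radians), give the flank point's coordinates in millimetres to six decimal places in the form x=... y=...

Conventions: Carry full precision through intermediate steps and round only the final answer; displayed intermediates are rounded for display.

x=145.444938 y=0.199840

class = single-mesh tooth geometry [base-circle involute, m = 4.722, 66T]
pitch radius r_p = m·N/2 = 4.722·66/2 = 155.826000
base radius r_b = r_p·cos α = 155.826000·cos 22.855° = 143.592216
roll angle φ = 9.234° = 0.16116370 rad
x = r_b·(cos φ + φ·sin φ) = 145.444938
y = r_b·(sin φ − φ·cos φ) = 0.199840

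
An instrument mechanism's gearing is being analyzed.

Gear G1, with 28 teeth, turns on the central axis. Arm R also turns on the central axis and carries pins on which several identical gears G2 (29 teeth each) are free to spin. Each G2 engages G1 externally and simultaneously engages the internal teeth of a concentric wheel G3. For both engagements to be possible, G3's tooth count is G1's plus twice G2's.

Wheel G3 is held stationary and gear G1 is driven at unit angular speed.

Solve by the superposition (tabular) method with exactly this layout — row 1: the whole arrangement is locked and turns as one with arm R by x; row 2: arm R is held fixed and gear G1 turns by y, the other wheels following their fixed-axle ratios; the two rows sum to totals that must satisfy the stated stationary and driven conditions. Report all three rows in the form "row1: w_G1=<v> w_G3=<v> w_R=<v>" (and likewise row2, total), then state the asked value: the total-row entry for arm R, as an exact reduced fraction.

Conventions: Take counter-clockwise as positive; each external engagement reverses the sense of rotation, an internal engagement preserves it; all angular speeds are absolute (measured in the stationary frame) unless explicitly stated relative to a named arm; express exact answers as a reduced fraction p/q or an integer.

class = planetary set [G3 = 28+2·29 = 86; Willis about the carrier]
row 1 — lock + rotate with arm: ω_sun = ω_ring = ω_arm = x
row 2 (arm held, sun turns y): ω_ring = −(28/86)·y, ω_arm = 0
boundary: total ω_ring = x − (28/86)·y = 0 and total ω_sun = x + y = 1  ⇒  y = 43/57, x = 14/57
row 2 ring = −(28/86)·43/57 = -14/57
totals (row 1 + row 2): sun 14/57 + 43/57 = 1, ring 14/57 + (-14/57) = 0, arm 14/57 + 0 = 14/57
asked cell (total, arm) = 14/57

row1: w_G1=14/57 w_G3=14/57 w_R=14/57
row2: w_G1=43/57 w_G3=-14/57 w_R=0
total: w_G1=1 w_G3=0 w_R=14/57
asked value: 14/57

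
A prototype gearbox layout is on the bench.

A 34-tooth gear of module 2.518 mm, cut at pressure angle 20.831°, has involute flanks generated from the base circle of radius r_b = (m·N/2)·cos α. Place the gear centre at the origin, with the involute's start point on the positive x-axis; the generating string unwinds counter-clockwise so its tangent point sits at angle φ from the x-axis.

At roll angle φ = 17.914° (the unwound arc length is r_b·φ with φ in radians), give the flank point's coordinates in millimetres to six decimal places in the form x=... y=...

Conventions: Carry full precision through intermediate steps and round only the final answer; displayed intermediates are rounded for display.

class = single-mesh tooth geometry [base-circle involute, m = 2.518, 34T]
pitch radius r_p = m·N/2 = 2.518·34/2 = 42.806000
base radius r_b = r_p·cos α = 42.806000·cos 20.831° = 40.007918
roll angle φ = 17.914° = 0.31265828 rad
x = r_b·(cos φ + φ·sin φ) = 41.915878
y = r_b·(sin φ − φ·cos φ) = 0.403630

x=41.915878 y=0.403630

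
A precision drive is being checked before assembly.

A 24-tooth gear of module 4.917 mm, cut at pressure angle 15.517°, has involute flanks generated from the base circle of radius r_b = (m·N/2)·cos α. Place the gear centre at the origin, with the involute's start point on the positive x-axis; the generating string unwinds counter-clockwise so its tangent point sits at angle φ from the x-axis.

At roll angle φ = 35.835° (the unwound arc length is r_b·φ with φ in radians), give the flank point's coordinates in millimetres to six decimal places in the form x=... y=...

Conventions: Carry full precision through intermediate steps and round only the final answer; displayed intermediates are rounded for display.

x=66.909102 y=4.457638

class = single-mesh tooth geometry [base-circle involute, m = 4.917, 24T]
pitch radius r_p = m·N/2 = 4.917·24/2 = 59.004000
base radius r_b = r_p·cos α = 59.004000·cos 15.517° = 56.853370
roll angle φ = 35.835° = 0.62543874 rad
x = r_b·(cos φ + φ·sin φ) = 66.909102
y = r_b·(sin φ − φ·cos φ) = 4.457638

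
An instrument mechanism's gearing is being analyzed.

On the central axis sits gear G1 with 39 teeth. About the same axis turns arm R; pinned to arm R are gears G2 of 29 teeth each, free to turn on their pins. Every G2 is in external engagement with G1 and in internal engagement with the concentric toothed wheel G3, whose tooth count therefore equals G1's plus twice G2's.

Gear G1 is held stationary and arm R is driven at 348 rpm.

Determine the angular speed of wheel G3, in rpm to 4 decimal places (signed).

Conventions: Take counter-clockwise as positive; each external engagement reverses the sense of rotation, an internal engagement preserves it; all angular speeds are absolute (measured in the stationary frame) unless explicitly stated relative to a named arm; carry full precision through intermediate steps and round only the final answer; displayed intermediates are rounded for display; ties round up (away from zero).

+487.9175 rpm

class = planetary set [G3 = 39+2·29 = 97; Willis about the carrier]
normalise by the input: solve with ω_arm = 1, then scale by 348 rpm
ring teeth: 39 + 2·29 = 97
39(ω_sun−ω_arm) = −97(ω_ring−ω_arm),  ω_sun = 0, ω_arm = 1
ω_ring = 1 − (39/97)(0−1) = 136/97
scale: ω_ring = 136/97 × 348 rpm = +487.9175 rpm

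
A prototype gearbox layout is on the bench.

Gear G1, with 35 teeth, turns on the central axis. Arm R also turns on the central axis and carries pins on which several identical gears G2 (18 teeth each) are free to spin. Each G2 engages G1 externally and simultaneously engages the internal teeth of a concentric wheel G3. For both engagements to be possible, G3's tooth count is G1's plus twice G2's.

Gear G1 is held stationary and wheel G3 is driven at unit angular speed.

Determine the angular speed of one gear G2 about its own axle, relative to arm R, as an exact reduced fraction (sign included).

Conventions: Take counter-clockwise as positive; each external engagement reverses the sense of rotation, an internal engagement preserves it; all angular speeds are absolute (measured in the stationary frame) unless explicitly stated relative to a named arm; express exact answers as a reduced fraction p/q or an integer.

planetary set (35T centre, 18T on arm, 71T internal) — Willis relation
ring teeth: 35 + 2·18 = 71
35(ω_sun−ω_arm) = −71(ω_ring−ω_arm),  ω_sun = 0, ω_ring = 1
35(0−ω_arm) = −71(1−ω_arm)  ⇒  106·ω_arm = 71  ⇒  ω_arm = 71/106
sun–planet mesh: 35·(0−71/106) = −18·(ω_p−ω_arm)  ⇒  ω_p−ω_arm = 2485/1908
exact speed ratio = 2485/1908

2485/1908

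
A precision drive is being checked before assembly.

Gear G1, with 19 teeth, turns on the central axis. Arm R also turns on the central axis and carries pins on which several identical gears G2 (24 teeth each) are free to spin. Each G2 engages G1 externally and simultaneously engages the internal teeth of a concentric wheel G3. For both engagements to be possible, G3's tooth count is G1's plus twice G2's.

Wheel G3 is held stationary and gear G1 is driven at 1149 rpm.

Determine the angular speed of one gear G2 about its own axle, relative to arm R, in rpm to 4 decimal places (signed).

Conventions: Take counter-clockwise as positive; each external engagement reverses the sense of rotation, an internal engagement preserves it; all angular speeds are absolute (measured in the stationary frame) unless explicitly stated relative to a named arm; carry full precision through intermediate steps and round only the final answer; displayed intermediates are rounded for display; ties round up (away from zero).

-708.6613 rpm

class = planetary set [G3 = 19+2·24 = 67; Willis about the carrier]
normalise by the input: solve with ω_sun = 1, then scale by 1149 rpm
ring teeth: 19 + 2·24 = 67
19(ω_sun−ω_arm) = −67(ω_ring−ω_arm),  ω_ring = 0, ω_sun = 1
19(1−ω_arm) = −67(0−ω_arm)  ⇒  86·ω_arm = 19  ⇒  ω_arm = 19/86
sun–planet mesh: 19·(1−19/86) = −24·(ω_p−ω_arm)  ⇒  ω_p−ω_arm = -1273/2064
scale: ω_p−ω_arm = -1273/2064 × 1149 rpm = -708.6613 rpm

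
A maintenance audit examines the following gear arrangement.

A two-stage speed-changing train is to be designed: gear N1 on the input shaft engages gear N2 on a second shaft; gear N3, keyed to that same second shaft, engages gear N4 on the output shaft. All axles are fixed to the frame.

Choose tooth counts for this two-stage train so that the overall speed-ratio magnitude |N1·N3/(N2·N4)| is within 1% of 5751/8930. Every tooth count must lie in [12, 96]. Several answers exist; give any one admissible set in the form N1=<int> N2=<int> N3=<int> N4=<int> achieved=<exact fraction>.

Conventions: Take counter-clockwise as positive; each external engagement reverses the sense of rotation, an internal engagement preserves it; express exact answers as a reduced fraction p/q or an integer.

N1=71 N2=94 N3=81 N4=95 achieved=5751/8930

2-stage fixed-axis compound train for ratio 5751/8930
target = 5751/8930 in lowest terms: an exact hit needs N1·N3 = k·5751 and N2·N4 = k·8930 for one integer k, every count in [12, 96]; additionally prefer no 1:1 stage (N1 ≠ N2, N3 ≠ N4)
k = 1: N1·N3 = 5751 = 71·81, N2·N4 = 8930 = 94·95
achieved = 71·81/(94·95) = 5751/8930; |achieved − target| = 0 ≤ 5751/893000 ✓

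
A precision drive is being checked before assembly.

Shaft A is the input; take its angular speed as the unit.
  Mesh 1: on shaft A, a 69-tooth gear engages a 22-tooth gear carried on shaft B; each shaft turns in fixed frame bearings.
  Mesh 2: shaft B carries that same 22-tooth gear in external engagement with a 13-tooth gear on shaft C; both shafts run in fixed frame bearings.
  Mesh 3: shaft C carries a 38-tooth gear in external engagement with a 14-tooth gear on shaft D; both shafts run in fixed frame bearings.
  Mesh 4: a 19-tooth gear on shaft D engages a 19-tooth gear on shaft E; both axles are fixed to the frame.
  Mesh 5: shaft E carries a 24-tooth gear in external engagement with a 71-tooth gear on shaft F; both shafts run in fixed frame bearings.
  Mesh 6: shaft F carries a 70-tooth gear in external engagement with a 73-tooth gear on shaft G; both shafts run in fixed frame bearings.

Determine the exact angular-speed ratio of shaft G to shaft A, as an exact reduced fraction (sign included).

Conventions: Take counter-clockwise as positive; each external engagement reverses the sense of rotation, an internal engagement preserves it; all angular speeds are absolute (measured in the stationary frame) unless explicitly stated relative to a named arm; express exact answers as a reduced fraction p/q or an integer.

class = fixed-axis compound train [6 meshes; 6 ratios multiply, 6 sense flips]
mesh 1 [69T→22T]: running ratio 69/22, sense −
mesh 2 [22T→13T]: running ratio 69/13, sense +
mesh 3 [38T→14T]: running ratio 1311/91, sense −
mesh 4 [19T→19T]: running ratio 1311/91, sense +
mesh 5 [24T→71T]: running ratio 31464/6461, sense −
mesh 6 [70T→73T]: running ratio 314640/67379, sense +
ω_out/ω_in = 314640/67379

314640/67379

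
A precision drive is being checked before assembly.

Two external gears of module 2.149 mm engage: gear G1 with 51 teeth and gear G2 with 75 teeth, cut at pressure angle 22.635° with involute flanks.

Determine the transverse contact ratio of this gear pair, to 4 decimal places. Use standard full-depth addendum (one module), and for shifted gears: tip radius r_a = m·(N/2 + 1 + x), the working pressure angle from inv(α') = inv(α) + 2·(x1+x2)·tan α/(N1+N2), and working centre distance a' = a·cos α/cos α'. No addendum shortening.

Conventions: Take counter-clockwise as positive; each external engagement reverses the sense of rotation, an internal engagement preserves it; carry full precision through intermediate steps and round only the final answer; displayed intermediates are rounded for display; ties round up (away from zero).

recognized (one external pair, fixed centres): single-mesh tooth geometry, m = 2.149, N1 = 51, N2 = 75
base radii: r_b1 = 50.578585, r_b2 = 74.380271
tip radii: r_a1 = 56.948500, r_a2 = 82.736500
no profile shift: α' = α, a' = a
action lengths: √(r_a1²−r_b1²) = 26.171329, √(r_a2²−r_b2²) = 36.234013
base pitch p_b = π·m·cos α = 6.231267
CR = (26.171329 + 36.234013 − 135.387000·sin 22.63500°)/6.231267 = 1.653020
contact ratio ≈ 1.6530

1.6530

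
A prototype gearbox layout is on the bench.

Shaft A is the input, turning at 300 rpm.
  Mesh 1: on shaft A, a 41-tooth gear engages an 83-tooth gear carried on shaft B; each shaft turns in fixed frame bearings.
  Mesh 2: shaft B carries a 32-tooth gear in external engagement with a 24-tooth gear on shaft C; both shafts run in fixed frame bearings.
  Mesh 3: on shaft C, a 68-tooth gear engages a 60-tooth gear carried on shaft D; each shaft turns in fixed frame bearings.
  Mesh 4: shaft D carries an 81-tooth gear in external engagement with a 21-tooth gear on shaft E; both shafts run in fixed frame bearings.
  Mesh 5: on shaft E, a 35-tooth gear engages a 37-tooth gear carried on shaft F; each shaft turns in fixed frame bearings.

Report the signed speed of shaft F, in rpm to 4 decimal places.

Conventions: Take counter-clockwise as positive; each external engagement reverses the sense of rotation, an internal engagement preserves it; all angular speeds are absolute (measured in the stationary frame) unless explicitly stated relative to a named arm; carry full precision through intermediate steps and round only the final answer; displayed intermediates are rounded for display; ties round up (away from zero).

recognized (6 fixed axles, 5 meshes): fixed-axis compound train
mesh 1 [41T→83T]: ω = 300.0000×41/83 = 148.1928 rpm, sense flips to −
mesh 2 [32T→24T]: ω = 148.1928×32/24 = 197.5904 rpm, sense flips to +
mesh 3 [68T→60T]: ω = 197.5904×68/60 = 223.9357 rpm, sense flips to −
mesh 4 [81T→21T]: ω = 223.9357×81/21 = 863.7522 rpm, sense flips to +
mesh 5 [35T→37T]: ω = 863.7522×35/37 = 817.0628 rpm, sense flips to −
signed output speed = -817.0628 rpm

-817.0628 rpm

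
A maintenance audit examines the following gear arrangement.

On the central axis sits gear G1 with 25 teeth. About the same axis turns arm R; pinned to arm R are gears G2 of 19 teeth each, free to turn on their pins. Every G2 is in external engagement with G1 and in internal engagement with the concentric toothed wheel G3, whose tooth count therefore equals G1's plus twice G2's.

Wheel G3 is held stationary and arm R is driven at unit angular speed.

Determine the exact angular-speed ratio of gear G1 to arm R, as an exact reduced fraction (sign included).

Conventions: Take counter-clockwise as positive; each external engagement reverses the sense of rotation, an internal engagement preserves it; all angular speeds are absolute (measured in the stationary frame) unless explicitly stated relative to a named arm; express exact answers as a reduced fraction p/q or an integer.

planetary set (25T centre, 19T on arm, 63T internal) — Willis relation
ring teeth: 25 + 2·19 = 63
25(ω_sun−ω_arm) = −63(ω_ring−ω_arm),  ω_ring = 0, ω_arm = 1
ω_sun = 1 − (63/25)(0−1) = 88/25
ω_out/ω_in = 88/25

88/25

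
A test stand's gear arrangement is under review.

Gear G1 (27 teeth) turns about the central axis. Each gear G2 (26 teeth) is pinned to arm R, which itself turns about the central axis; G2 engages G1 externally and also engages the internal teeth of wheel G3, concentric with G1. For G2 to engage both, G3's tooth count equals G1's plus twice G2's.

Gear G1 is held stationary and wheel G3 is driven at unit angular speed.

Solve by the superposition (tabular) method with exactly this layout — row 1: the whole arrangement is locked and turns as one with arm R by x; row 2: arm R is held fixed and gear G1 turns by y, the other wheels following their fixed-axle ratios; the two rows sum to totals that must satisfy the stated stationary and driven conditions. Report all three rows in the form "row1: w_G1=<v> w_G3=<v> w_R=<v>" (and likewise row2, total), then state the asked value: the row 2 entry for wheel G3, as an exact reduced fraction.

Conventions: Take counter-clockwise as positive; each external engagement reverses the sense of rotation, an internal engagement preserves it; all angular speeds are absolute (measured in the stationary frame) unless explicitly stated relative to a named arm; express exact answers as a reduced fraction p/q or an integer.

row1: w_G1=79/106 w_G3=79/106 w_R=79/106
row2: w_G1=-79/106 w_G3=27/106 w_R=0
total: w_G1=0 w_G3=1 w_R=79/106
asked value: 27/106

class = planetary set [G3 = 27+2·26 = 79; Willis about the carrier]
superposition row 1 [locked train]: every member turns x
row 2 (arm held, sun turns y): ω_ring = −(27/79)·y, ω_arm = 0
boundary: total ω_sun = x + y = 0 and total ω_ring = x − (27/79)·y = 1  ⇒  y = -79/106, x = 79/106
row 2 ring = −(27/79)·(-79/106) = 27/106
totals (row 1 + row 2): sun 79/106 + (-79/106) = 0, ring 79/106 + 27/106 = 1, arm 79/106 + 0 = 79/106
asked cell (row2, ring) = 27/106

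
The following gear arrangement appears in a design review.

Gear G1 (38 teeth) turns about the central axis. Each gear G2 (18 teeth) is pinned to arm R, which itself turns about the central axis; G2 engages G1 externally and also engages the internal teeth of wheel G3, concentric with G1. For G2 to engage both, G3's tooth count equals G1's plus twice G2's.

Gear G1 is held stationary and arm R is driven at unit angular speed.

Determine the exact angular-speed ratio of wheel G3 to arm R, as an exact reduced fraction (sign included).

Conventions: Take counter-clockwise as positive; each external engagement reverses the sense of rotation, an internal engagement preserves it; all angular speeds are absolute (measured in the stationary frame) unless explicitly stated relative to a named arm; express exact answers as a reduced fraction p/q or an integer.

class = planetary set [G3 = 38+2·18 = 74; Willis about the carrier]
ring teeth: 38 + 2·18 = 74
38(ω_sun−ω_arm) = −74(ω_ring−ω_arm),  ω_sun = 0, ω_arm = 1
ω_ring = 1 − (38/74)(0−1) = 56/37
ω_out/ω_in = 56/37

56/37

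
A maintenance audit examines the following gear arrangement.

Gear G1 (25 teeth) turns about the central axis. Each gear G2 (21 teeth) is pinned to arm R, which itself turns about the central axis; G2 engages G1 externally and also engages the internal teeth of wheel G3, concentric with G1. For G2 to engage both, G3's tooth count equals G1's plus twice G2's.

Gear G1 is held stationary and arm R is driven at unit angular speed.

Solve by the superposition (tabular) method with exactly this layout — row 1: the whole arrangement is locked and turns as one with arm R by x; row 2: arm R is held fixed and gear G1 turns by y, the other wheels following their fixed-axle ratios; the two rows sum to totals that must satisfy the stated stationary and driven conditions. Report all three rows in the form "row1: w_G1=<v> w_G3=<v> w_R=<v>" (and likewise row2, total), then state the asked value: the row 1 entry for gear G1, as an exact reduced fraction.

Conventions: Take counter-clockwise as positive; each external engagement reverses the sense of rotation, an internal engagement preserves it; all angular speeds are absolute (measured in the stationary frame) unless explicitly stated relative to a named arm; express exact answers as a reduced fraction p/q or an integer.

planetary set (25T centre, 21T on arm, 67T internal) — Willis relation
row 1: whole set turns with the arm by x
row 2 — arm fixed, fixed-axis ratios: sun y, ring −(25/67)·y, arm 0
boundary: total ω_sun = x + y = 0 and total ω_arm = x = 1  ⇒  y = -1, x = 1
row 2 ring = −(25/67)·(-1) = 25/67
totals (row 1 + row 2): sun 1 + (-1) = 0, ring 1 + 25/67 = 92/67, arm 1 + 0 = 1
asked cell (row1, sun) = 1

row1: w_G1=1 w_G3=1 w_R=1
row2: w_G1=-1 w_G3=25/67 w_R=0
total: w_G1=0 w_G3=92/67 w_R=1
asked value: 1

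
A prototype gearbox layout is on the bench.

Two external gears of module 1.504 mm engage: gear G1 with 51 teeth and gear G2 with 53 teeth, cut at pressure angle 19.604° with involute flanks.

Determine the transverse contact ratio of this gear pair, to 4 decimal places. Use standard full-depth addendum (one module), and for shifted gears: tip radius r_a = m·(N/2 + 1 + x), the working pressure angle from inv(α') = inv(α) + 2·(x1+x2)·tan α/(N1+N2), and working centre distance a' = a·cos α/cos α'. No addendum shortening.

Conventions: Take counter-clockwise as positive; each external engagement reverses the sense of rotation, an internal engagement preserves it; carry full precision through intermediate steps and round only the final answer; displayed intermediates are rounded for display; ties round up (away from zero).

single-mesh involute tooth geometry (51T engaging 53T at module 1.504)
base radii: r_b1 = 36.128889, r_b2 = 37.545708
tip radii: r_a1 = 39.856000, r_a2 = 41.360000
no profile shift: α' = α, a' = a
action lengths: √(r_a1²−r_b1²) = 16.828669, √(r_a2²−r_b2²) = 17.348469
base pitch p_b = π·m·cos α = 4.451069
CR = (16.828669 + 17.348469 − 78.208000·sin 19.60400°)/4.451069 = 1.783167
contact ratio ≈ 1.7832

1.7832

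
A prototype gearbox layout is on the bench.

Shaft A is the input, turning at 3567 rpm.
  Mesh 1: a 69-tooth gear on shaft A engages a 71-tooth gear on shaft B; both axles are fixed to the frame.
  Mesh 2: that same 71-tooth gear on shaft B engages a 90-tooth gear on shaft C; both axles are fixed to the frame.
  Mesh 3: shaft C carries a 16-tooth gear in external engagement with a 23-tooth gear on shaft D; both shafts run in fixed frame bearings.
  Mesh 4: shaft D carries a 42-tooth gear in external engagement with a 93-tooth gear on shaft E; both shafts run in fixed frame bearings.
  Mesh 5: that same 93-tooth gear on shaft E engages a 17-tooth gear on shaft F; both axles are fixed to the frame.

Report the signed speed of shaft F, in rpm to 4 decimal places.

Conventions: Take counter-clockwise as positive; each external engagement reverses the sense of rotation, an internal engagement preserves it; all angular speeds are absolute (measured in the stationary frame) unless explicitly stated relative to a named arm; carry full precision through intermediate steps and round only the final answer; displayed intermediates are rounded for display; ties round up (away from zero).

topology: fixed-axis compound train — 5 meshes, A→F
mesh 1 [69T→71T]: ω = 3567.0000×69/71 = 3466.5211 rpm, sense flips to −
mesh 2 [71T→90T]: ω = 3466.5211×71/90 = 2734.7000 rpm, sense flips to +
mesh 3 [16T→23T]: ω = 2734.7000×16/23 = 1902.4000 rpm, sense flips to −
mesh 4 [42T→93T]: ω = 1902.4000×42/93 = 859.1484 rpm, sense flips to +
mesh 5 [93T→17T]: ω = 859.1484×93/17 = 4700.0471 rpm, sense flips to −
signed output speed = -4700.0471 rpm

-4700.0471 rpm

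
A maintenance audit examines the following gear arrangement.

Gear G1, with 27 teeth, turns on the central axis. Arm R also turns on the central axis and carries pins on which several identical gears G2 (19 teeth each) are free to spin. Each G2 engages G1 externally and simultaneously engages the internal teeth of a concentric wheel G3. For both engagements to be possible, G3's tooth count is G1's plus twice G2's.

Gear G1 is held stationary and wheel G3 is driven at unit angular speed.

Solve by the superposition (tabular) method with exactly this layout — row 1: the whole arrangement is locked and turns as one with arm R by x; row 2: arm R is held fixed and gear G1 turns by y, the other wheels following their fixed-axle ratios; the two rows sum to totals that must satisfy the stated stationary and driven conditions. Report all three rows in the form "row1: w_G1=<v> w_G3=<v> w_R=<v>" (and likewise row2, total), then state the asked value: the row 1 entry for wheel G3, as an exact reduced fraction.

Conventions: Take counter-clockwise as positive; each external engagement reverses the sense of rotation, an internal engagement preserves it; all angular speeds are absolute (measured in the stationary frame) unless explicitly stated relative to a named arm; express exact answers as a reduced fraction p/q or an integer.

row1: w_G1=65/92 w_G3=65/92 w_R=65/92
row2: w_G1=-65/92 w_G3=27/92 w_R=0
total: w_G1=0 w_G3=1 w_R=65/92
asked value: 65/92

class = planetary set [G3 = 27+2·19 = 65; Willis about the carrier]
row 1 (train locked, turned with arm): all members turn x
row 2: sun turns y, ring = −(27/65)·y, arm 0
boundary: total ω_sun = x + y = 0 and total ω_ring = x − (27/65)·y = 1  ⇒  y = -65/92, x = 65/92
row 2 ring = −(27/65)·(-65/92) = 27/92
totals (row 1 + row 2): sun 65/92 + (-65/92) = 0, ring 65/92 + 27/92 = 1, arm 65/92 + 0 = 65/92
asked cell (row1, ring) = 65/92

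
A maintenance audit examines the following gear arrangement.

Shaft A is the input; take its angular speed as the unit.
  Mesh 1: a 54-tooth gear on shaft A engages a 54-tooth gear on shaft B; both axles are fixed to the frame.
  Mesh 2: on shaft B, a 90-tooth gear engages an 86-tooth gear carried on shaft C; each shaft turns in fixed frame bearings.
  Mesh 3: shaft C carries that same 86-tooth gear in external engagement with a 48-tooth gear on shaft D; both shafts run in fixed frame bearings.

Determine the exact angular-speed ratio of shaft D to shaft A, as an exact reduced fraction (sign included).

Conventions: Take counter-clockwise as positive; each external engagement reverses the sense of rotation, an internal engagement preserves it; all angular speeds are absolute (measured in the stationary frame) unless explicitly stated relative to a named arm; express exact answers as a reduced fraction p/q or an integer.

class = fixed-axis compound train [3 meshes; 3 ratios multiply, 3 sense flips]
mesh 1 [54T→54T]: running ratio 1, sense −
mesh 2 [90T→86T]: running ratio 45/43, sense +
mesh 3 [86T→48T]: running ratio 15/8, sense −
ω_out/ω_in = -15/8

-15/8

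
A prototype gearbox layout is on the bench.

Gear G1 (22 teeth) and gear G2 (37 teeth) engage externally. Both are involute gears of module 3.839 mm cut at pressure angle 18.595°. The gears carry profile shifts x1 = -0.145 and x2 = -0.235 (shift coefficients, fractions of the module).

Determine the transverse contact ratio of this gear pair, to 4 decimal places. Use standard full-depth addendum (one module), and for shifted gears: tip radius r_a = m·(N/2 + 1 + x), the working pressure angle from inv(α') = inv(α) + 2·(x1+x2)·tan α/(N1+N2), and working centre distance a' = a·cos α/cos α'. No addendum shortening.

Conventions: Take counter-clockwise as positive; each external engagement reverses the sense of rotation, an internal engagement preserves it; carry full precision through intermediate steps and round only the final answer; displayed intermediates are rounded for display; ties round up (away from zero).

recognized (one external pair, fixed centres): single-mesh tooth geometry, m = 3.839, N1 = 22, N2 = 37
base radii: r_b1 = 40.024487, r_b2 = 67.313911
tip radii: r_a1 = 45.511345, r_a2 = 73.958335
inv(α') = inv(18.595°) + 2·(-0.145-0.235)·tan α/(22+37) = 0.00756226  ⇒  α' = 16.04831°
a' = a·cos α / cos α' = 113.2505·cos 18.595°/cos 16.04831° = 111.691120
action lengths: √(r_a1²−r_b1²) = 21.663862, √(r_a2²−r_b2²) = 30.637767
base pitch p_b = π·m·cos α = 11.430967
CR = (21.663862 + 30.637767 − 111.691120·sin 16.04831°)/11.430967 = 1.874283
contact ratio ≈ 1.8743

1.8743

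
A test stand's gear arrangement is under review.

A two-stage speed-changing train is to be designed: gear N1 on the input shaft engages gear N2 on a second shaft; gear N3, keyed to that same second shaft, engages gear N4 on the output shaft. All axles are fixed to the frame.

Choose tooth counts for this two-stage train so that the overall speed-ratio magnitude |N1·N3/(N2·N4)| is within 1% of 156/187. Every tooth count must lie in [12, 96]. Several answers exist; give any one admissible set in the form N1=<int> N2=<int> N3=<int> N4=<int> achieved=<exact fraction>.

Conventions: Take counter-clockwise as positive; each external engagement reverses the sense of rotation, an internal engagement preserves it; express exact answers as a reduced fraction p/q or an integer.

N1=12 N2=17 N3=26 N4=22 achieved=156/187

2-stage fixed-axis compound train for ratio 156/187
target = 156/187 in lowest terms: an exact hit needs N1·N3 = k·156 and N2·N4 = k·187 for one integer k, every count in [12, 96]; additionally prefer no 1:1 stage (N1 ≠ N2, N3 ≠ N4)
k = 1: no 1:1-free in-range split of k·156 and k·187 into factor pairs; take k = 2
k = 2: N1·N3 = 312 = 12·26, N2·N4 = 374 = 17·22
achieved = 12·26/(17·22) = 156/187; |achieved − target| = 0 ≤ 39/4675 ✓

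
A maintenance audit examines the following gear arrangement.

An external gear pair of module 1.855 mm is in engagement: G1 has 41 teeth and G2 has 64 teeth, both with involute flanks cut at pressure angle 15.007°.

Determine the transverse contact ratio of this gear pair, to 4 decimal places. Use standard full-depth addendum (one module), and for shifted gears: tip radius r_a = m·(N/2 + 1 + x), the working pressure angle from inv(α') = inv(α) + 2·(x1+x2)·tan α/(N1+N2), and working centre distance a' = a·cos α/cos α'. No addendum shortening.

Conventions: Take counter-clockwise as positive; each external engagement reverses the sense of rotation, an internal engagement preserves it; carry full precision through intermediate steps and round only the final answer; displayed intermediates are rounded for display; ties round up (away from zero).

single-mesh involute tooth geometry (41T engaging 64T at module 1.855)
base radii: r_b1 = 36.730542, r_b2 = 57.335480
tip radii: r_a1 = 39.882500, r_a2 = 61.215000
no profile shift: α' = α, a' = a
action lengths: √(r_a1²−r_b1²) = 15.539663, √(r_a2²−r_b2²) = 21.445722
base pitch p_b = π·m·cos α = 5.628898
CR = (15.539663 + 21.445722 − 97.387500·sin 15.00700°)/5.628898 = 2.090667
contact ratio ≈ 2.0907

2.0907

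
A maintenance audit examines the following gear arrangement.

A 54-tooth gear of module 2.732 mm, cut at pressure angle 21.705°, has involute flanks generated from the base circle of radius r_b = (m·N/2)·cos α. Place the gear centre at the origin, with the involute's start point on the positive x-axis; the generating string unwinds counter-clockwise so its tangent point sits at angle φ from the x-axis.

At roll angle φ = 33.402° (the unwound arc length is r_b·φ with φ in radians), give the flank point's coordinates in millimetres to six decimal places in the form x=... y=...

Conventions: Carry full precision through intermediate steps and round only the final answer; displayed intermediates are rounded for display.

x=79.209177 y=4.374244

recognized (one wheel, involute flank): single-mesh tooth geometry, m = 2.732, N = 54
pitch radius r_p = m·N/2 = 2.732·54/2 = 73.764000
base radius r_b = r_p·cos α = 73.764000·cos 21.705° = 68.534155
roll angle φ = 33.402° = 0.58297488 rad
x = r_b·(cos φ + φ·sin φ) = 79.209177
y = r_b·(sin φ − φ·cos φ) = 4.374244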